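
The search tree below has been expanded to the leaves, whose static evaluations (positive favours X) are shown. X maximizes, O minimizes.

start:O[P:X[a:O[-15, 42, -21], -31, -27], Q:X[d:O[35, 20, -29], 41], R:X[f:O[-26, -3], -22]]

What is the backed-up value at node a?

a (O): min(-15, 42, -21) = -21

-21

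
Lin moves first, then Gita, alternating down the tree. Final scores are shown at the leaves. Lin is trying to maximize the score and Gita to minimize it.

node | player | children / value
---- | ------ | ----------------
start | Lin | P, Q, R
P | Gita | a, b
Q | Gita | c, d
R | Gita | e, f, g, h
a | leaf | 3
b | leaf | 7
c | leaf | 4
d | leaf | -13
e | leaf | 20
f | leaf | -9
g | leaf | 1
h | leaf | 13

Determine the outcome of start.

3

P (Gita): min(3, 7) = 3
Q (Gita): min(4, -13) = -13
R (Gita): min(20, -9, 1, 13) = -9
start (Lin): max(3, -13, -9) = 3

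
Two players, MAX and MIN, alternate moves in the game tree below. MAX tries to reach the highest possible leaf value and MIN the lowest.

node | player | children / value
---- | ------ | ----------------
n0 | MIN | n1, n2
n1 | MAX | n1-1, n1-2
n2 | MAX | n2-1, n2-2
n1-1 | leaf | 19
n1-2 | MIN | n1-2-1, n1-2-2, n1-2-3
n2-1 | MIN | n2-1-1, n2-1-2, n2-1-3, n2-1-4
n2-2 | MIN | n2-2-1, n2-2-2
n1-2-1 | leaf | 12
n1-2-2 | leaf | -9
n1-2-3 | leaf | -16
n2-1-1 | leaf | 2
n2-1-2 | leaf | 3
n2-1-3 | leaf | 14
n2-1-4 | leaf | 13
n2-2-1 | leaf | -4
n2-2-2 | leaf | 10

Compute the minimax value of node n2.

n2-1 (MIN): min(2, 3, 14, 13) = 2
n2-2 (MIN): min(-4, 10) = -4
n2 (MAX): max(2, -4) = 2

2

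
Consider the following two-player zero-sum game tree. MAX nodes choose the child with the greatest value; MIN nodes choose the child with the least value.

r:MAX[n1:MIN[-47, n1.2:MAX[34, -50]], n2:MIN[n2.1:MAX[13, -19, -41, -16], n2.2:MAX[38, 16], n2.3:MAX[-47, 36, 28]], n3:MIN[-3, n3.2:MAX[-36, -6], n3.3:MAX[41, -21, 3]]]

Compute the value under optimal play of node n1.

n1.2 (MAX): max(34, -50) = 34
n1 (MIN): min(-47, 34) = -47

-47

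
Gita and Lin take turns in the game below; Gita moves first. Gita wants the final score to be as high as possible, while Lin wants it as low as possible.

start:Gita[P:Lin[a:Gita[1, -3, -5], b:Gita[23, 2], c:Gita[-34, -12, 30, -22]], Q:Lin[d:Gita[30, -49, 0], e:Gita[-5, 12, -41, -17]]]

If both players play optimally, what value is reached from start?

12

a (Gita): max(1, -3, -5) = 1
b (Gita): max(23, 2) = 23
c (Gita): max(-34, -12, 30, -22) = 30
P (Lin): min(1, 23, 30) = 1
d (Gita): max(30, -49, 0) = 30
e (Gita): max(-5, 12, -41, -17) = 12
Q (Lin): min(30, 12) = 12
start (Gita): max(1, 12) = 12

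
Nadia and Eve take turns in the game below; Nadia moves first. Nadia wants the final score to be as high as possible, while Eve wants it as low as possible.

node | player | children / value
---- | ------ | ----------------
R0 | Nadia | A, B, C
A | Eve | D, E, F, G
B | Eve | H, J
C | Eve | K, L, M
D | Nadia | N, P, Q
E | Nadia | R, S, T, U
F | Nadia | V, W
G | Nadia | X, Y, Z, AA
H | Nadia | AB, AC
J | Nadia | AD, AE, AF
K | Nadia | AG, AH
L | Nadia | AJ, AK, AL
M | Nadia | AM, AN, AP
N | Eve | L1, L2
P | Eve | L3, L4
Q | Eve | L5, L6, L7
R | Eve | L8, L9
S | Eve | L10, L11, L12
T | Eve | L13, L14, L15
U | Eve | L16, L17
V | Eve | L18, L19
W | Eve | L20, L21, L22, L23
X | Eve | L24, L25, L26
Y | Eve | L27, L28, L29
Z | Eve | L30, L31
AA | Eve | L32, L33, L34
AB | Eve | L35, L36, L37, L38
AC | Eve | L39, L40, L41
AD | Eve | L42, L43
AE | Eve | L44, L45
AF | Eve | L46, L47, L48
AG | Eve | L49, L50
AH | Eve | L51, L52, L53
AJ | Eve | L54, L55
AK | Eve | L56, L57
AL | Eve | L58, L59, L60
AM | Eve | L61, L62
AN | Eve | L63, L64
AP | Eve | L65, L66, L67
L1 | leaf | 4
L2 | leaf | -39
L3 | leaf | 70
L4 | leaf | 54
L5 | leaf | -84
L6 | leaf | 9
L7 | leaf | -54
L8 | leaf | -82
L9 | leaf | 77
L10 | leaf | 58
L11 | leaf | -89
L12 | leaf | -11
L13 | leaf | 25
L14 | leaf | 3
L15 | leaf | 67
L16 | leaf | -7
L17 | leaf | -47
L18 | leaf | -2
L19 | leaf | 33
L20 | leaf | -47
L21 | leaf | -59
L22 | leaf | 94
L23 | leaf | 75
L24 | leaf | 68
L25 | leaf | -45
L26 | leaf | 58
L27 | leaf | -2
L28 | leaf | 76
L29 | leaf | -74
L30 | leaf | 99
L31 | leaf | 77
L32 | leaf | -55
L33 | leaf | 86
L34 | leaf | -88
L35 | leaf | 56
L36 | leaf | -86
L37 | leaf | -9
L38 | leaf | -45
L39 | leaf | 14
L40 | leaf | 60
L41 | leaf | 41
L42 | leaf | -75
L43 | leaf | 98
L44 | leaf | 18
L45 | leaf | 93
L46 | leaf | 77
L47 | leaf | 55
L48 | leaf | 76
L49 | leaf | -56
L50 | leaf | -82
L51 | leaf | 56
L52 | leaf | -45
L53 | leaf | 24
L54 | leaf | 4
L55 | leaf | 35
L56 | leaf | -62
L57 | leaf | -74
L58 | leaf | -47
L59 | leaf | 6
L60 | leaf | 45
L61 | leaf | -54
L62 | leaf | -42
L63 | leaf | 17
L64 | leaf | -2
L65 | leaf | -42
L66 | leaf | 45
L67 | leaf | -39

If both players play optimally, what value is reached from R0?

14

N (Eve): min(4, -39) = -39
P (Eve): min(70, 54) = 54
Q (Eve): min(-84, 9, -54) = -84
D (Nadia): max(-39, 54, -84) = 54
R (Eve): min(-82, 77) = -82
S (Eve): min(58, -89, -11) = -89
T (Eve): min(25, 3, 67) = 3
U (Eve): min(-7, -47) = -47
E (Nadia): max(-82, -89, 3, -47) = 3
V (Eve): min(-2, 33) = -2
W (Eve): min(-47, -59, 94, 75) = -59
F (Nadia): max(-2, -59) = -2
X (Eve): min(68, -45, 58) = -45
Y (Eve): min(-2, 76, -74) = -74
Z (Eve): min(99, 77) = 77
AA (Eve): min(-55, 86, -88) = -88
G (Nadia): max(-45, -74, 77, -88) = 77
A (Eve): min(54, 3, -2, 77) = -2
AB (Eve): min(56, -86, -9, -45) = -86
AC (Eve): min(14, 60, 41) = 14
H (Nadia): max(-86, 14) = 14
AD (Eve): min(-75, 98) = -75
AE (Eve): min(18, 93) = 18
AF (Eve): min(77, 55, 76) = 55
J (Nadia): max(-75, 18, 55) = 55
B (Eve): min(14, 55) = 14
AG (Eve): min(-56, -82) = -82
AH (Eve): min(56, -45, 24) = -45
K (Nadia): max(-82, -45) = -45
AJ (Eve): min(4, 35) = 4
AK (Eve): min(-62, -74) = -74
AL (Eve): min(-47, 6, 45) = -47
L (Nadia): max(4, -74, -47) = 4
AM (Eve): min(-54, -42) = -54
AN (Eve): min(17, -2) = -2
AP (Eve): min(-42, 45, -39) = -42
M (Nadia): max(-54, -2, -42) = -2
C (Eve): min(-45, 4, -2) = -45
R0 (Nadia): max(-2, 14, -45) = 14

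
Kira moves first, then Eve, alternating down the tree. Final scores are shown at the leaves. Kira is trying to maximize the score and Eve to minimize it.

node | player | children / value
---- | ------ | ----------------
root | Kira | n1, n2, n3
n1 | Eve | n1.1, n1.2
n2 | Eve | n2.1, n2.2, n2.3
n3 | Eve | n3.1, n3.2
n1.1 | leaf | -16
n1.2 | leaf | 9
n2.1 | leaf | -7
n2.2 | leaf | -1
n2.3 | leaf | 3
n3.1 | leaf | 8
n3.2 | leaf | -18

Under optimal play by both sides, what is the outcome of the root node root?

-7

n1 (Eve): min(-16, 9) = -16
n2 (Eve): min(-7, -1, 3) = -7
n3 (Eve): min(8, -18) = -18
root (Kira): max(-16, -7, -18) = -7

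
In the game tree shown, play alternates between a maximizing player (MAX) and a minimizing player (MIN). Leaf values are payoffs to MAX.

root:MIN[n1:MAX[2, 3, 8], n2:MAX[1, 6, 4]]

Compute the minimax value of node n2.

6

n2 (MAX): max(1, 6, 4) = 6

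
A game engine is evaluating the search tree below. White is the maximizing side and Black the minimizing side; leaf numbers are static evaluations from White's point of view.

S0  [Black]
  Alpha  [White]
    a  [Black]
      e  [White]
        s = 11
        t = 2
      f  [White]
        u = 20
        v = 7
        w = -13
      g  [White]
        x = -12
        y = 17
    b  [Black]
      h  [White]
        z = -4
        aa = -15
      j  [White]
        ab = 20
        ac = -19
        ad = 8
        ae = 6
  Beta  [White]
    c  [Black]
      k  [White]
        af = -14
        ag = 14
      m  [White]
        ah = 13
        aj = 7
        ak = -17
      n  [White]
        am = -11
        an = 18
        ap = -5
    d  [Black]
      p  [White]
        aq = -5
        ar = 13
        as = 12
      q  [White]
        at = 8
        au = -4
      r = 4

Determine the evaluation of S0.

11

e (White): max(11, 2) = 11
f (White): max(20, 7, -13) = 20
g (White): max(-12, 17) = 17
a (Black): min(11, 20, 17) = 11
h (White): max(-4, -15) = -4
j (White): max(20, -19, 8, 6) = 20
b (Black): min(-4, 20) = -4
Alpha (White): max(11, -4) = 11
k (White): max(-14, 14) = 14
m (White): max(13, 7, -17) = 13
n (White): max(-11, 18, -5) = 18
c (Black): min(14, 13, 18) = 13
p (White): max(-5, 13, 12) = 13
q (White): max(8, -4) = 8
d (Black): min(13, 8, 4) = 4
Beta (White): max(13, 4) = 13
S0 (Black): min(11, 13) = 11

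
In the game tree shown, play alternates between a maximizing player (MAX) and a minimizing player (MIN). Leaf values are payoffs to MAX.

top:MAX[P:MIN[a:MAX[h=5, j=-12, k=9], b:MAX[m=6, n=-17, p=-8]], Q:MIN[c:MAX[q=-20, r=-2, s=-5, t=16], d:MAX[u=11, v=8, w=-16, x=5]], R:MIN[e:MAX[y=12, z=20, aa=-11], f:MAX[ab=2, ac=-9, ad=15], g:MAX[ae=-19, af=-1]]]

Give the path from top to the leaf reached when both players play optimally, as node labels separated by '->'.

top -> Q -> d -> u

a (MAX): max(5, -12, 9) = 9
b (MAX): max(6, -17, -8) = 6
P (MIN): min(9, 6) = 6
c (MAX): max(-20, -2, -5, 16) = 16
d (MAX): max(11, 8, -16, 5) = 11
Q (MIN): min(16, 11) = 11
e (MAX): max(12, 20, -11) = 20
f (MAX): max(2, -9, 15) = 15
g (MAX): max(-19, -1) = -1
R (MIN): min(20, 15, -1) = -1
top (MAX): max(6, 11, -1) = 11
At top, MAX picks Q (highest: 11).
At Q, MIN picks d (lowest: 11).
At d, MAX picks u (highest: 11).
Terminal value 11.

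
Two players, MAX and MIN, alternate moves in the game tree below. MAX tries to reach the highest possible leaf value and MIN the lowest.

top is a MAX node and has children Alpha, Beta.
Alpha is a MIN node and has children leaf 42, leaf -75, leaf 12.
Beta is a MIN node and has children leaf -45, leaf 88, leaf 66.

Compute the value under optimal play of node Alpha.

-75

Alpha (MIN): min(42, -75, 12) = -75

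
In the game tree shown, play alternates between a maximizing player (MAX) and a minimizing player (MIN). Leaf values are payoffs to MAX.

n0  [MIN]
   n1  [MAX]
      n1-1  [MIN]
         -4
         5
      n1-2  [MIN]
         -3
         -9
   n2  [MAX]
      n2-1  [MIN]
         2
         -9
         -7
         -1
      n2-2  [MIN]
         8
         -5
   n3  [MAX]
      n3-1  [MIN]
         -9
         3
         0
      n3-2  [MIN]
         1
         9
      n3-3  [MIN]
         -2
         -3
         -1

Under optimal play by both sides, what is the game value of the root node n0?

-5

n1-1 (MIN): min(-4, 5) = -4
n1-2 (MIN): min(-3, -9) = -9
n1 (MAX): max(-4, -9) = -4
n2-1 (MIN): min(2, -9, -7, -1) = -9
n2-2 (MIN): min(8, -5) = -5
n2 (MAX): max(-9, -5) = -5
n3-1 (MIN): min(-9, 3, 0) = -9
n3-2 (MIN): min(1, 9) = 1
n3-3 (MIN): min(-2, -3, -1) = -3
n3 (MAX): max(-9, 1, -3) = 1
n0 (MIN): min(-4, -5, 1) = -5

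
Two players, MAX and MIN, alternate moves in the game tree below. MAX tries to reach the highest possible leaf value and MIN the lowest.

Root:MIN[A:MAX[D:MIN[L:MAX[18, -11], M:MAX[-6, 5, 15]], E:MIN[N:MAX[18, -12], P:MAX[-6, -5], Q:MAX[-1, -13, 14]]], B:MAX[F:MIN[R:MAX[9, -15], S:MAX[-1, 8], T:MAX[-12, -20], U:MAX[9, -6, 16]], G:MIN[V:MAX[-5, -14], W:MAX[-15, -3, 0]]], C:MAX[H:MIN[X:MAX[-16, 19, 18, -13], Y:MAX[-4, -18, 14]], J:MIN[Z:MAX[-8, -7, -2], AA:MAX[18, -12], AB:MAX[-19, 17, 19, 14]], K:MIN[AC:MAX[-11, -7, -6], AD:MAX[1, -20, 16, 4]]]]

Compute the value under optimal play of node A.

L (MAX): max(18, -11) = 18
M (MAX): max(-6, 5, 15) = 15
D (MIN): min(18, 15) = 15
N (MAX): max(18, -12) = 18
P (MAX): max(-6, -5) = -5
Q (MAX): max(-1, -13, 14) = 14
E (MIN): min(18, -5, 14) = -5
A (MAX): max(15, -5) = 15

15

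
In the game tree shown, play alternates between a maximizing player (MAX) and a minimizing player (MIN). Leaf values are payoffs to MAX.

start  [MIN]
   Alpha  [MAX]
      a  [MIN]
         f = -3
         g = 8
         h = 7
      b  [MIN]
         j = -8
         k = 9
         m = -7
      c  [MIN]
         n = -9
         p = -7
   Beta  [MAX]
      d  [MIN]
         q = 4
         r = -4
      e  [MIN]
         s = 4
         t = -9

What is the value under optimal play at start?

a (MIN): min(-3, 8, 7) = -3
b (MIN): min(-8, 9, -7) = -8
c (MIN): min(-9, -7) = -9
Alpha (MAX): max(-3, -8, -9) = -3
d (MIN): min(4, -4) = -4
e (MIN): min(4, -9) = -9
Beta (MAX): max(-4, -9) = -4
start (MIN): min(-3, -4) = -4

-4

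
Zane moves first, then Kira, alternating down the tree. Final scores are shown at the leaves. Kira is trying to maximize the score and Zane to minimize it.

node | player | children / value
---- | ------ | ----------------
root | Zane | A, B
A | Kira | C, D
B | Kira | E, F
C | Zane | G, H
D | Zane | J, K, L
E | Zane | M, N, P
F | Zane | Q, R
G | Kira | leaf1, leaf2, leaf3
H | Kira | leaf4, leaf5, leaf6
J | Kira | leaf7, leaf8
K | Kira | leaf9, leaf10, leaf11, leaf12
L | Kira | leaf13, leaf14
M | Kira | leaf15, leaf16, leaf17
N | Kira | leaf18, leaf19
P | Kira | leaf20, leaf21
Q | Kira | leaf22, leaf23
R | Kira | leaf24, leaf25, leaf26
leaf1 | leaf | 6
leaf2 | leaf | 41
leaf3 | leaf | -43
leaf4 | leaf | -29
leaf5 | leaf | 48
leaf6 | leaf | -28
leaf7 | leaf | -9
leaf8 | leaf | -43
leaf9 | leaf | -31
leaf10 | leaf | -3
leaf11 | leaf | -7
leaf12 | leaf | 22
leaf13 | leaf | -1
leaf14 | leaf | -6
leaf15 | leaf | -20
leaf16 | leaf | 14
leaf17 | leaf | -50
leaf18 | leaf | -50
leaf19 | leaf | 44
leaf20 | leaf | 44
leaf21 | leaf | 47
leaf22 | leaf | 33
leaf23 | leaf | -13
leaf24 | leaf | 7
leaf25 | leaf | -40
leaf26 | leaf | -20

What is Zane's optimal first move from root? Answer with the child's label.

B

G (Kira): max(6, 41, -43) = 41
H (Kira): max(-29, 48, -28) = 48
C (Zane): min(41, 48) = 41
J (Kira): max(-9, -43) = -9
K (Kira): max(-31, -3, -7, 22) = 22
L (Kira): max(-1, -6) = -1
D (Zane): min(-9, 22, -1) = -9
A (Kira): max(41, -9) = 41
M (Kira): max(-20, 14, -50) = 14
N (Kira): max(-50, 44) = 44
P (Kira): max(44, 47) = 47
E (Zane): min(14, 44, 47) = 14
Q (Kira): max(33, -13) = 33
R (Kira): max(7, -40, -20) = 7
F (Zane): min(33, 7) = 7
B (Kira): max(14, 7) = 14
root (Zane): min(41, 14) = 14
Zane at root wants the lowest of {A=41, B=14}, so chooses B.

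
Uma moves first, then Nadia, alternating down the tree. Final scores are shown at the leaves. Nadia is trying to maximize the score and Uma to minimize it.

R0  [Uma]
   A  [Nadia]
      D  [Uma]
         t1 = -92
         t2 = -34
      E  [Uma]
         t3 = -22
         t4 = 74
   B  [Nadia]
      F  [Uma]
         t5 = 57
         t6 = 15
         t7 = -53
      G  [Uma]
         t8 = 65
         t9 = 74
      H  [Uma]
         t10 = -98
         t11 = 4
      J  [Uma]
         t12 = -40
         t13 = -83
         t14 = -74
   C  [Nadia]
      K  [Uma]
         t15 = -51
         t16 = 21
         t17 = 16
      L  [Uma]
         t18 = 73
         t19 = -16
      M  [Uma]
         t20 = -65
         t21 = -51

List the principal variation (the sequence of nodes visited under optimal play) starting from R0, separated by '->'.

R0 -> A -> E -> t3

D (Uma): min(-92, -34) = -92
E (Uma): min(-22, 74) = -22
A (Nadia): max(-92, -22) = -22
F (Uma): min(57, 15, -53) = -53
G (Uma): min(65, 74) = 65
H (Uma): min(-98, 4) = -98
J (Uma): min(-40, -83, -74) = -83
B (Nadia): max(-53, 65, -98, -83) = 65
K (Uma): min(-51, 21, 16) = -51
L (Uma): min(73, -16) = -16
M (Uma): min(-65, -51) = -65
C (Nadia): max(-51, -16, -65) = -16
R0 (Uma): min(-22, 65, -16) = -22
At R0, Uma picks A (lowest: -22).
At A, Nadia picks E (highest: -22).
At E, Uma picks t3 (lowest: -22).
Terminal value -22.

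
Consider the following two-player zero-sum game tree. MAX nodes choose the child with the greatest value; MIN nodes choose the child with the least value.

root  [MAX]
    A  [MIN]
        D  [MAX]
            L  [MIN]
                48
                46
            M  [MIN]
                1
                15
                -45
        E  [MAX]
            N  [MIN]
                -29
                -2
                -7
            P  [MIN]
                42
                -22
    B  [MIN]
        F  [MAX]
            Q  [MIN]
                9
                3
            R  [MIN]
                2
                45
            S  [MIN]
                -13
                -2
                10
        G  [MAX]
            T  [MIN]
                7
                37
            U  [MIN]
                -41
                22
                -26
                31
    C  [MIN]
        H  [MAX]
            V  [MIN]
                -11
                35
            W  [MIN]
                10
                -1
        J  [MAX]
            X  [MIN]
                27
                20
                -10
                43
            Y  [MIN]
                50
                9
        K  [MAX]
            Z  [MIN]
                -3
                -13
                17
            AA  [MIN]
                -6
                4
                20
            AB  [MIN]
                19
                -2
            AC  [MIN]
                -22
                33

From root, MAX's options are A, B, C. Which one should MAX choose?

L (MIN): min(48, 46) = 46
M (MIN): min(1, 15, -45) = -45
D (MAX): max(46, -45) = 46
N (MIN): min(-29, -2, -7) = -29
P (MIN): min(42, -22) = -22
E (MAX): max(-29, -22) = -22
A (MIN): min(46, -22) = -22
Q (MIN): min(9, 3) = 3
R (MIN): min(2, 45) = 2
S (MIN): min(-13, -2, 10) = -13
F (MAX): max(3, 2, -13) = 3
T (MIN): min(7, 37) = 7
U (MIN): min(-41, 22, -26, 31) = -41
G (MAX): max(7, -41) = 7
B (MIN): min(3, 7) = 3
V (MIN): min(-11, 35) = -11
W (MIN): min(10, -1) = -1
H (MAX): max(-11, -1) = -1
X (MIN): min(27, 20, -10, 43) = -10
Y (MIN): min(50, 9) = 9
J (MAX): max(-10, 9) = 9
Z (MIN): min(-3, -13, 17) = -13
AA (MIN): min(-6, 4, 20) = -6
AB (MIN): min(19, -2) = -2
AC (MIN): min(-22, 33) = -22
K (MAX): max(-13, -6, -2, -22) = -2
C (MIN): min(-1, 9, -2) = -2
root (MAX): max(-22, 3, -2) = 3
MAX at root wants the highest of {A=-22, B=3, C=-2}, so chooses B.

B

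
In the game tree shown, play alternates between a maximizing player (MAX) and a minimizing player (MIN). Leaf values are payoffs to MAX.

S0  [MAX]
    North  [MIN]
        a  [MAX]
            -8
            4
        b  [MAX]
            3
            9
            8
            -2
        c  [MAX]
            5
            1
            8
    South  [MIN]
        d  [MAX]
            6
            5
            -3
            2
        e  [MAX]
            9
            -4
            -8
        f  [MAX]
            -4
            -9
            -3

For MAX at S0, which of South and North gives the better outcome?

d (MAX): max(6, 5, -3, 2) = 6
e (MAX): max(9, -4, -8) = 9
f (MAX): max(-4, -9, -3) = -3
South (MIN): min(6, 9, -3) = -3
a (MAX): max(-8, 4) = 4
b (MAX): max(3, 9, 8, -2) = 9
c (MAX): max(5, 1, 8) = 8
North (MIN): min(4, 9, 8) = 4
MAX prefers the higher value; South=-3, North=4. North is better since 4 > -3.

North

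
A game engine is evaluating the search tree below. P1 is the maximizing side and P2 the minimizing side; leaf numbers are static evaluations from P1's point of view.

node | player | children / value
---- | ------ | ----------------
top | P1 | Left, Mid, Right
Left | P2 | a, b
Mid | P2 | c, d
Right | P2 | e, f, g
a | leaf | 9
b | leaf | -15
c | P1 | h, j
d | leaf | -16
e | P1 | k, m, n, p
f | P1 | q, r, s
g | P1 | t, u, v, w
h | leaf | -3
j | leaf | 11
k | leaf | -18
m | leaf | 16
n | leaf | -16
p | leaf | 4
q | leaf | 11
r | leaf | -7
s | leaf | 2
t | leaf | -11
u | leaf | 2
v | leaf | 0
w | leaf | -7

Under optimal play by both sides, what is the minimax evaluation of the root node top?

Left (P2): min(9, -15) = -15
c (P1): max(-3, 11) = 11
Mid (P2): min(11, -16) = -16
e (P1): max(-18, 16, -16, 4) = 16
f (P1): max(11, -7, 2) = 11
g (P1): max(-11, 2, 0, -7) = 2
Right (P2): min(16, 11, 2) = 2
top (P1): max(-15, -16, 2) = 2

2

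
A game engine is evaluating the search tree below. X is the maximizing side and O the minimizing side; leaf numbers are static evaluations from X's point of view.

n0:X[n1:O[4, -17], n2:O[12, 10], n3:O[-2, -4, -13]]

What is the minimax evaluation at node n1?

n1 (O): min(4, -17) = -17

-17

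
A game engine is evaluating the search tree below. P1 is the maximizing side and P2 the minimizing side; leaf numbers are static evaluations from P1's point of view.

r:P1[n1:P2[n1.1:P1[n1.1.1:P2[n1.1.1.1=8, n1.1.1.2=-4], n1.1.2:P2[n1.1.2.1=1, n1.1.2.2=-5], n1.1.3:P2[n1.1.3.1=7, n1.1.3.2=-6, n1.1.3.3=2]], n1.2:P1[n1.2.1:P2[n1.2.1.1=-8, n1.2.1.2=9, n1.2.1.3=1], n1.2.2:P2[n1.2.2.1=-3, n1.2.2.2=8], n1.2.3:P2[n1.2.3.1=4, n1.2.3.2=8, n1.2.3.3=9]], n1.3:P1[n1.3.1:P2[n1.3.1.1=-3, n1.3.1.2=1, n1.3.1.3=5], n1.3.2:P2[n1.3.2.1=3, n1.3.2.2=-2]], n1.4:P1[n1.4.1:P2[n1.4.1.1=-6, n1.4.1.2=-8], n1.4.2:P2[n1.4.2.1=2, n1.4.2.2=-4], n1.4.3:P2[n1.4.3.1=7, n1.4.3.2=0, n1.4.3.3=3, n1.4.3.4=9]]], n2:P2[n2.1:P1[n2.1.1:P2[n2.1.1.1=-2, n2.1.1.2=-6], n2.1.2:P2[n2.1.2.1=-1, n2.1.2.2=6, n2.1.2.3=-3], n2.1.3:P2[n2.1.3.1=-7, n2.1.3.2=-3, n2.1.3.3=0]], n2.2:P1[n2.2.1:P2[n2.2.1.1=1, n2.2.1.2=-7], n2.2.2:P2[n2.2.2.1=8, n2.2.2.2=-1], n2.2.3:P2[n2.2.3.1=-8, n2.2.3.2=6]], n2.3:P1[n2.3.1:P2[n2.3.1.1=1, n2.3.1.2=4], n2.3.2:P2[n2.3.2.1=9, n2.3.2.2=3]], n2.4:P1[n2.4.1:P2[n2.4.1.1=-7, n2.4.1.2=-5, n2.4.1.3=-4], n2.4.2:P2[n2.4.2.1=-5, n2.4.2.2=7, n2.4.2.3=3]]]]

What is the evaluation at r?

n1.1.1 (P2): min(8, -4) = -4
n1.1.2 (P2): min(1, -5) = -5
n1.1.3 (P2): min(7, -6, 2) = -6
n1.1 (P1): max(-4, -5, -6) = -4
n1.2.1 (P2): min(-8, 9, 1) = -8
n1.2.2 (P2): min(-3, 8) = -3
n1.2.3 (P2): min(4, 8, 9) = 4
n1.2 (P1): max(-8, -3, 4) = 4
n1.3.1 (P2): min(-3, 1, 5) = -3
n1.3.2 (P2): min(3, -2) = -2
n1.3 (P1): max(-3, -2) = -2
n1.4.1 (P2): min(-6, -8) = -8
n1.4.2 (P2): min(2, -4) = -4
n1.4.3 (P2): min(7, 0, 3, 9) = 0
n1.4 (P1): max(-8, -4, 0) = 0
n1 (P2): min(-4, 4, -2, 0) = -4
n2.1.1 (P2): min(-2, -6) = -6
n2.1.2 (P2): min(-1, 6, -3) = -3
n2.1.3 (P2): min(-7, -3, 0) = -7
n2.1 (P1): max(-6, -3, -7) = -3
n2.2.1 (P2): min(1, -7) = -7
n2.2.2 (P2): min(8, -1) = -1
n2.2.3 (P2): min(-8, 6) = -8
n2.2 (P1): max(-7, -1, -8) = -1
n2.3.1 (P2): min(1, 4) = 1
n2.3.2 (P2): min(9, 3) = 3
n2.3 (P1): max(1, 3) = 3
n2.4.1 (P2): min(-7, -5, -4) = -7
n2.4.2 (P2): min(-5, 7, 3) = -5
n2.4 (P1): max(-7, -5) = -5
n2 (P2): min(-3, -1, 3, -5) = -5
r (P1): max(-4, -5) = -4

-4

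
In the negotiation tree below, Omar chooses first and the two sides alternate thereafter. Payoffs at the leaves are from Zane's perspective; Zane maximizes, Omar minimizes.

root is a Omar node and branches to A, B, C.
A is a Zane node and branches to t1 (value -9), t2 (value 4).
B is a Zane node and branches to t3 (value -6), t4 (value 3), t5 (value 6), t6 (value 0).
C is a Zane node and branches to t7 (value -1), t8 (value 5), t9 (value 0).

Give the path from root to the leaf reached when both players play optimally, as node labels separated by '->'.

root -> A -> t2

A (Zane): max(-9, 4) = 4
B (Zane): max(-6, 3, 6, 0) = 6
C (Zane): max(-1, 5, 0) = 5
root (Omar): min(4, 6, 5) = 4
At root, Omar picks A (lowest: 4).
At A, Zane picks t2 (highest: 4).
Terminal value 4.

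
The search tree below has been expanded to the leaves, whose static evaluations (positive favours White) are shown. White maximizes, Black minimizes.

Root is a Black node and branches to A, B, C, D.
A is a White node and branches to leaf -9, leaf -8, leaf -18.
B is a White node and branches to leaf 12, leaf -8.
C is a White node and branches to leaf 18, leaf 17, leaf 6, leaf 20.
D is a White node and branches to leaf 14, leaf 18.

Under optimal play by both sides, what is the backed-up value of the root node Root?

-8

A (White): max(-9, -8, -18) = -8
B (White): max(12, -8) = 12
C (White): max(18, 17, 6, 20) = 20
D (White): max(14, 18) = 18
Root (Black): min(-8, 12, 20, 18) = -8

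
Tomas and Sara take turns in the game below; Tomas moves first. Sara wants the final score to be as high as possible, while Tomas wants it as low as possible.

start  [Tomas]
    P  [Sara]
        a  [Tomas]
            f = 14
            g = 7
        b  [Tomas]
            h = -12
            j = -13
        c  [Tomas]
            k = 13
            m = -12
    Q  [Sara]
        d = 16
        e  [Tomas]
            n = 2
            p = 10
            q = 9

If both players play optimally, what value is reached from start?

7

a (Tomas): min(14, 7) = 7
b (Tomas): min(-12, -13) = -13
c (Tomas): min(13, -12) = -12
P (Sara): max(7, -13, -12) = 7
e (Tomas): min(2, 10, 9) = 2
Q (Sara): max(16, 2) = 16
start (Tomas): min(7, 16) = 7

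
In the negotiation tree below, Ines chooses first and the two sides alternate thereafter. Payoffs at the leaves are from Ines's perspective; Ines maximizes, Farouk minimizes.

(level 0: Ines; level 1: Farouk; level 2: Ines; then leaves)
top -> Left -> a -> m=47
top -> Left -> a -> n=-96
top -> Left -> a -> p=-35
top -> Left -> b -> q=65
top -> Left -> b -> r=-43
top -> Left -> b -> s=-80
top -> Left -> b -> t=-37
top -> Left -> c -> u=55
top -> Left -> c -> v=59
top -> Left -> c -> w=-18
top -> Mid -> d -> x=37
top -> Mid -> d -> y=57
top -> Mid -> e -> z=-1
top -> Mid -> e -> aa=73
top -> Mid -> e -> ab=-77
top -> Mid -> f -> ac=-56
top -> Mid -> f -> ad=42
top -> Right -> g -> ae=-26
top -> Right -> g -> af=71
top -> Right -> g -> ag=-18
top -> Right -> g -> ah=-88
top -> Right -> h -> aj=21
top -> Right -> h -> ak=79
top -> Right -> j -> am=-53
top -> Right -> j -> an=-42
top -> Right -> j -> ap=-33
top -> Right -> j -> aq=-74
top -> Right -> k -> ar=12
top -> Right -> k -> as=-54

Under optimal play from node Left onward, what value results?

a (Ines): max(47, -96, -35) = 47
b (Ines): max(65, -43, -80, -37) = 65
c (Ines): max(55, 59, -18) = 59
Left (Farouk): min(47, 65, 59) = 47

47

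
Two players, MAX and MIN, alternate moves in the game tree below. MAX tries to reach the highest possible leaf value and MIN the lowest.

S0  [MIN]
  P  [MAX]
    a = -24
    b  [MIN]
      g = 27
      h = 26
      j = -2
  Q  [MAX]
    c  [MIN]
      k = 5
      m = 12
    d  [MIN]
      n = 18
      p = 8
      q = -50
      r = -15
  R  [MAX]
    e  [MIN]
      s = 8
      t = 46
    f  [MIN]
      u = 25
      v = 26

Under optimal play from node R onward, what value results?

25

e (MIN): min(8, 46) = 8
f (MIN): min(25, 26) = 25
R (MAX): max(8, 25) = 25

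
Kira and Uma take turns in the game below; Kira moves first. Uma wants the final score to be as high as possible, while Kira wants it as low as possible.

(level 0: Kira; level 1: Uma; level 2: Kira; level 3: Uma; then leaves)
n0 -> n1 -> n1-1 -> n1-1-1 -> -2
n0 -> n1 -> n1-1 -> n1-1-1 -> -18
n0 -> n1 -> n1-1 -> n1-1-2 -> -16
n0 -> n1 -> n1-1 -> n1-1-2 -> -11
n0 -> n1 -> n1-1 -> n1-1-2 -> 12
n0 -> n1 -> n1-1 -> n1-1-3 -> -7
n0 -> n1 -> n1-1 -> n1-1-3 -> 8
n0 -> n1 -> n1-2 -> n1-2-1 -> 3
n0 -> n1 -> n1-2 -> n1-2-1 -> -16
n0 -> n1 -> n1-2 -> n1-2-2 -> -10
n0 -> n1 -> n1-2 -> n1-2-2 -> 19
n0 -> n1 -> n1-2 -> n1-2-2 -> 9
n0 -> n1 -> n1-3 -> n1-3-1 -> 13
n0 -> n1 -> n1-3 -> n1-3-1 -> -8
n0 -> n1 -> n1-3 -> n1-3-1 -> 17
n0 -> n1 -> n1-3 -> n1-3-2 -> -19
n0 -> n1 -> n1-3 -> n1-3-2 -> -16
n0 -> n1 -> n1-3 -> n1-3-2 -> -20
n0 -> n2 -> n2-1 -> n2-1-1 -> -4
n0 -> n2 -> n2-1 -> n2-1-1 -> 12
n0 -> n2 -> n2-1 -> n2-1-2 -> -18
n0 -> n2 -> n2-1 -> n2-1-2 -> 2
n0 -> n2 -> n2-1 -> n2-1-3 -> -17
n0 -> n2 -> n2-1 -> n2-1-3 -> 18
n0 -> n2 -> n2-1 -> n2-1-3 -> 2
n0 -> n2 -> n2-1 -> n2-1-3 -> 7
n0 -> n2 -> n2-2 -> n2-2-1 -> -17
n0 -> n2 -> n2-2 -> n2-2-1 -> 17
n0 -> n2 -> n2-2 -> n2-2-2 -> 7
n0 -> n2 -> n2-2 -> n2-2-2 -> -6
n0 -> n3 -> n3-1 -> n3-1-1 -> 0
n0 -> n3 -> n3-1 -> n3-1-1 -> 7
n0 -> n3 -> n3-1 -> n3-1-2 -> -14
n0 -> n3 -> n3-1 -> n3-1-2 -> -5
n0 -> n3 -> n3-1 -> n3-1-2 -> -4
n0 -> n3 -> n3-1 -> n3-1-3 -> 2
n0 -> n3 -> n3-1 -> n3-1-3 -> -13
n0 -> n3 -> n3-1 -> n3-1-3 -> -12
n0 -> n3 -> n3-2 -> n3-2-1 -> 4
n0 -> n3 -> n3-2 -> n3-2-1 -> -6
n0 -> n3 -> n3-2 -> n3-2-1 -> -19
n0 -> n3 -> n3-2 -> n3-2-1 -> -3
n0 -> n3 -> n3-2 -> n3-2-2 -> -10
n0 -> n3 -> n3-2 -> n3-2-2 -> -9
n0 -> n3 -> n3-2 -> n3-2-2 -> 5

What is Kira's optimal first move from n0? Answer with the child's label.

n1-1-1 (Uma): max(-2, -18) = -2
n1-1-2 (Uma): max(-16, -11, 12) = 12
n1-1-3 (Uma): max(-7, 8) = 8
n1-1 (Kira): min(-2, 12, 8) = -2
n1-2-1 (Uma): max(3, -16) = 3
n1-2-2 (Uma): max(-10, 19, 9) = 19
n1-2 (Kira): min(3, 19) = 3
n1-3-1 (Uma): max(13, -8, 17) = 17
n1-3-2 (Uma): max(-19, -16, -20) = -16
n1-3 (Kira): min(17, -16) = -16
n1 (Uma): max(-2, 3, -16) = 3
n2-1-1 (Uma): max(-4, 12) = 12
n2-1-2 (Uma): max(-18, 2) = 2
n2-1-3 (Uma): max(-17, 18, 2, 7) = 18
n2-1 (Kira): min(12, 2, 18) = 2
n2-2-1 (Uma): max(-17, 17) = 17
n2-2-2 (Uma): max(7, -6) = 7
n2-2 (Kira): min(17, 7) = 7
n2 (Uma): max(2, 7) = 7
n3-1-1 (Uma): max(0, 7) = 7
n3-1-2 (Uma): max(-14, -5, -4) = -4
n3-1-3 (Uma): max(2, -13, -12) = 2
n3-1 (Kira): min(7, -4, 2) = -4
n3-2-1 (Uma): max(4, -6, -19, -3) = 4
n3-2-2 (Uma): max(-10, -9, 5) = 5
n3-2 (Kira): min(4, 5) = 4
n3 (Uma): max(-4, 4) = 4
n0 (Kira): min(3, 7, 4) = 3
Kira at n0 wants the lowest of {n1=3, n2=7, n3=4}, so chooses n1.

n1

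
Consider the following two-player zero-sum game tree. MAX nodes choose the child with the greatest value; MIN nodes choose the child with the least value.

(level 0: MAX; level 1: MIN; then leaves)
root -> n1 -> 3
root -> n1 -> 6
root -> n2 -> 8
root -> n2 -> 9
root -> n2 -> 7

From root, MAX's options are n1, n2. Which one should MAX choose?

n2

n1 (MIN): min(3, 6) = 3
n2 (MIN): min(8, 9, 7) = 7
root (MAX): max(3, 7) = 7
MAX at root wants the highest of {n1=3, n2=7}, so chooses n2.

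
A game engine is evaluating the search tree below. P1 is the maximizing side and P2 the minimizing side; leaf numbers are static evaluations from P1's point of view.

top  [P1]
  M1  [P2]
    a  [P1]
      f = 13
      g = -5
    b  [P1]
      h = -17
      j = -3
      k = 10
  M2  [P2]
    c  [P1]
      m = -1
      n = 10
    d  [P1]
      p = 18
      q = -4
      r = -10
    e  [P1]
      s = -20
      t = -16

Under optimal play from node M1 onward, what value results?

10

a (P1): max(13, -5) = 13
b (P1): max(-17, -3, 10) = 10
M1 (P2): min(13, 10) = 10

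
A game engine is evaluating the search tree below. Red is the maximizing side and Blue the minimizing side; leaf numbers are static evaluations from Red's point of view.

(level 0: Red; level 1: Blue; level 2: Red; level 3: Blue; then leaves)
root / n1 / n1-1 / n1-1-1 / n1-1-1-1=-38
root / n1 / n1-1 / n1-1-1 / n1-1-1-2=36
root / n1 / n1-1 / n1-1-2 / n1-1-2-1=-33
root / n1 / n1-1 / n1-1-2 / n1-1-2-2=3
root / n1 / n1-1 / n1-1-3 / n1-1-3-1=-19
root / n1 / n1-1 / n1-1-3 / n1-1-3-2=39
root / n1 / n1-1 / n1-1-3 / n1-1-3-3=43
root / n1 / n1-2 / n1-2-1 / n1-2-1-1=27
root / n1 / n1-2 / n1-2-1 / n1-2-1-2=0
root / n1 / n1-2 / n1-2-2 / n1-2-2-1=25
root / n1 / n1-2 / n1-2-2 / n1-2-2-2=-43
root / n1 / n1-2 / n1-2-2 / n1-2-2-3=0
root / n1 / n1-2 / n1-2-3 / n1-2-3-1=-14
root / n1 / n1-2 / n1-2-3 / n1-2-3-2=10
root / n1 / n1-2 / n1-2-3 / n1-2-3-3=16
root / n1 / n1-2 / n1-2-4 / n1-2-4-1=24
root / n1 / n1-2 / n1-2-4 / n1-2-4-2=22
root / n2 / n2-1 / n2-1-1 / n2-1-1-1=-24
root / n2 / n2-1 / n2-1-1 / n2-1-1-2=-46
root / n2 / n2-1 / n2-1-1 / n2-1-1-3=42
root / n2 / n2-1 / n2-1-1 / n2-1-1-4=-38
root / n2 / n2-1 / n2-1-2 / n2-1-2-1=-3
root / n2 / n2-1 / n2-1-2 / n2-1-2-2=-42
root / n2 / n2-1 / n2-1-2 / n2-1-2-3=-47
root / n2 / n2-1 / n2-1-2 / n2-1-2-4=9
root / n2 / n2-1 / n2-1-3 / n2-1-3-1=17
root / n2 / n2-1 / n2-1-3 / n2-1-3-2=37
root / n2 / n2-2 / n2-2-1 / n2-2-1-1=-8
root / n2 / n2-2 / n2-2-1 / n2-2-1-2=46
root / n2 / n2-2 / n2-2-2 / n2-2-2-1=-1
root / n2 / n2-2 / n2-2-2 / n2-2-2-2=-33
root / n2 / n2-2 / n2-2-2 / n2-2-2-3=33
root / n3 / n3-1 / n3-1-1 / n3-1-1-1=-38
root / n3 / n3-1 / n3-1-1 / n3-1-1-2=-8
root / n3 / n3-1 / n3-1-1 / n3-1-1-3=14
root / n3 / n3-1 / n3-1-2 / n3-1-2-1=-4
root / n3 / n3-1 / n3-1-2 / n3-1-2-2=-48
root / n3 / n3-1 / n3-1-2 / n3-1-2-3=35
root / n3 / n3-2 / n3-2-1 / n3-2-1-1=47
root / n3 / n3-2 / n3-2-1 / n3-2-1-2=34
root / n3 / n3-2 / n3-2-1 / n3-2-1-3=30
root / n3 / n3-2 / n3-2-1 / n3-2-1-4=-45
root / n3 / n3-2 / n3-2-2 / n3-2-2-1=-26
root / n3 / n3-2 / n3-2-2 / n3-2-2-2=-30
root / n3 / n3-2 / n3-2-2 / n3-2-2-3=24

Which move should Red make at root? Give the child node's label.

n1-1-1 (Blue): min(-38, 36) = -38
n1-1-2 (Blue): min(-33, 3) = -33
n1-1-3 (Blue): min(-19, 39, 43) = -19
n1-1 (Red): max(-38, -33, -19) = -19
n1-2-1 (Blue): min(27, 0) = 0
n1-2-2 (Blue): min(25, -43, 0) = -43
n1-2-3 (Blue): min(-14, 10, 16) = -14
n1-2-4 (Blue): min(24, 22) = 22
n1-2 (Red): max(0, -43, -14, 22) = 22
n1 (Blue): min(-19, 22) = -19
n2-1-1 (Blue): min(-24, -46, 42, -38) = -46
n2-1-2 (Blue): min(-3, -42, -47, 9) = -47
n2-1-3 (Blue): min(17, 37) = 17
n2-1 (Red): max(-46, -47, 17) = 17
n2-2-1 (Blue): min(-8, 46) = -8
n2-2-2 (Blue): min(-1, -33, 33) = -33
n2-2 (Red): max(-8, -33) = -8
n2 (Blue): min(17, -8) = -8
n3-1-1 (Blue): min(-38, -8, 14) = -38
n3-1-2 (Blue): min(-4, -48, 35) = -48
n3-1 (Red): max(-38, -48) = -38
n3-2-1 (Blue): min(47, 34, 30, -45) = -45
n3-2-2 (Blue): min(-26, -30, 24) = -30
n3-2 (Red): max(-45, -30) = -30
n3 (Blue): min(-38, -30) = -38
root (Red): max(-19, -8, -38) = -8
Red at root wants the highest of {n1=-19, n2=-8, n3=-38}, so chooses n2.

n2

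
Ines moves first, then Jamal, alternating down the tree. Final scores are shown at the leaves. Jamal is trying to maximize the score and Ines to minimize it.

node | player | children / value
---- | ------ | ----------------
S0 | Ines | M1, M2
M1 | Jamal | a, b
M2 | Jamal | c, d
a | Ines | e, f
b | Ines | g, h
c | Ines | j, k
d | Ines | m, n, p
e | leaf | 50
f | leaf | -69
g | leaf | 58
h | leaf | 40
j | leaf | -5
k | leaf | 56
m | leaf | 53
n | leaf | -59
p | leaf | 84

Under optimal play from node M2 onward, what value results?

-5

c (Ines): min(-5, 56) = -5
d (Ines): min(53, -59, 84) = -59
M2 (Jamal): max(-5, -59) = -5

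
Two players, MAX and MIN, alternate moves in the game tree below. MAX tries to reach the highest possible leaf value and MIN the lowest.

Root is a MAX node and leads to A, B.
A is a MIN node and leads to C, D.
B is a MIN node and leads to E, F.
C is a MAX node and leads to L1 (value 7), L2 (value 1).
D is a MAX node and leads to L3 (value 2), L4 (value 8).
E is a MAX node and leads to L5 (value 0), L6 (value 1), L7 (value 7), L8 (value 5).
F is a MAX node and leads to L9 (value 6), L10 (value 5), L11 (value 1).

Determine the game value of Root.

7

C (MAX): max(7, 1) = 7
D (MAX): max(2, 8) = 8
A (MIN): min(7, 8) = 7
E (MAX): max(0, 1, 7, 5) = 7
F (MAX): max(6, 5, 1) = 6
B (MIN): min(7, 6) = 6
Root (MAX): max(7, 6) = 7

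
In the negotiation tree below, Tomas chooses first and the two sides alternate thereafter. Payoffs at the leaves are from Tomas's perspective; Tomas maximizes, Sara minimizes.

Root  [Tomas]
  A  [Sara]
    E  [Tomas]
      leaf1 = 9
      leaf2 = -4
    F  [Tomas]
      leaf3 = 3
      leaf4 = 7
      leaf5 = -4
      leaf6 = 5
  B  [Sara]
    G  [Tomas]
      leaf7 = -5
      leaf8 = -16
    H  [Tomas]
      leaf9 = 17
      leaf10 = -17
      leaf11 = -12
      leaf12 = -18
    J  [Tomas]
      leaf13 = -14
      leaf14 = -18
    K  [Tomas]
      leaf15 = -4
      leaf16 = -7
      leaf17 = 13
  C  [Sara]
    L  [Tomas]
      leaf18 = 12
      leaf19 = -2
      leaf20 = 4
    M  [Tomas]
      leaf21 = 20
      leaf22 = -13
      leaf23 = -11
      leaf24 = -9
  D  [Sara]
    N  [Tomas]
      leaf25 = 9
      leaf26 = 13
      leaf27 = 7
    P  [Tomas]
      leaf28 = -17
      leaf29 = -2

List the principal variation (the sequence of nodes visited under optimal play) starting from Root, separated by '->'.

Root -> C -> L -> leaf18

E (Tomas): max(9, -4) = 9
F (Tomas): max(3, 7, -4, 5) = 7
A (Sara): min(9, 7) = 7
G (Tomas): max(-5, -16) = -5
H (Tomas): max(17, -17, -12, -18) = 17
J (Tomas): max(-14, -18) = -14
K (Tomas): max(-4, -7, 13) = 13
B (Sara): min(-5, 17, -14, 13) = -14
L (Tomas): max(12, -2, 4) = 12
M (Tomas): max(20, -13, -11, -9) = 20
C (Sara): min(12, 20) = 12
N (Tomas): max(9, 13, 7) = 13
P (Tomas): max(-17, -2) = -2
D (Sara): min(13, -2) = -2
Root (Tomas): max(7, -14, 12, -2) = 12
At Root, Tomas picks C (highest: 12).
At C, Sara picks L (lowest: 12).
At L, Tomas picks leaf18 (highest: 12).
Terminal value 12.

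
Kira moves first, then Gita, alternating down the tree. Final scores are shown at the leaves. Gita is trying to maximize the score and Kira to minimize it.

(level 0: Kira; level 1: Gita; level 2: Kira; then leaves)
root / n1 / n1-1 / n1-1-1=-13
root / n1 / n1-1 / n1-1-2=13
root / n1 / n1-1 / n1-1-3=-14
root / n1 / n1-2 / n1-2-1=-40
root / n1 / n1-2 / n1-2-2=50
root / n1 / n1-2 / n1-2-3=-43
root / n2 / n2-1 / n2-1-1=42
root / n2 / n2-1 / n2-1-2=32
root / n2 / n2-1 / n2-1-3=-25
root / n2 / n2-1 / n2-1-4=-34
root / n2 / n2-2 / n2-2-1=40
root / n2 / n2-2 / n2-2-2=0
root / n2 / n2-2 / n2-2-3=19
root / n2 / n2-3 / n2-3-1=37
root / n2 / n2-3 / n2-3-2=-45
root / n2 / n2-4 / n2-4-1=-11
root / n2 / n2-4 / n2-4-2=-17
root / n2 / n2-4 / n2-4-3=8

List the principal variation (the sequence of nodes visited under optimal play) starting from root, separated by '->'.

n1-1 (Kira): min(-13, 13, -14) = -14
n1-2 (Kira): min(-40, 50, -43) = -43
n1 (Gita): max(-14, -43) = -14
n2-1 (Kira): min(42, 32, -25, -34) = -34
n2-2 (Kira): min(40, 0, 19) = 0
n2-3 (Kira): min(37, -45) = -45
n2-4 (Kira): min(-11, -17, 8) = -17
n2 (Gita): max(-34, 0, -45, -17) = 0
root (Kira): min(-14, 0) = -14
At root, Kira picks n1 (lowest: -14).
At n1, Gita picks n1-1 (highest: -14).
At n1-1, Kira picks n1-1-3 (lowest: -14).
Terminal value -14.

root -> n1 -> n1-1 -> n1-1-3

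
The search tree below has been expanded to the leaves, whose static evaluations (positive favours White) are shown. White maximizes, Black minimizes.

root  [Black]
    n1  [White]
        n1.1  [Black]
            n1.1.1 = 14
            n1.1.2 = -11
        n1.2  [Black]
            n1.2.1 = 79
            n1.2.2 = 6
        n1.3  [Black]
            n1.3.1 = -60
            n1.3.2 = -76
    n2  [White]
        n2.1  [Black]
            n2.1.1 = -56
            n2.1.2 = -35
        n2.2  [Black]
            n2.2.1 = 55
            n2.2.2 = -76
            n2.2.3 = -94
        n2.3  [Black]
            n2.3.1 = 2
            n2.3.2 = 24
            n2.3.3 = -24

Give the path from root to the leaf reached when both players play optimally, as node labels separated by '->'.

root -> n2 -> n2.3 -> n2.3.3

n1.1 (Black): min(14, -11) = -11
n1.2 (Black): min(79, 6) = 6
n1.3 (Black): min(-60, -76) = -76
n1 (White): max(-11, 6, -76) = 6
n2.1 (Black): min(-56, -35) = -56
n2.2 (Black): min(55, -76, -94) = -94
n2.3 (Black): min(2, 24, -24) = -24
n2 (White): max(-56, -94, -24) = -24
root (Black): min(6, -24) = -24
At root, Black picks n2 (lowest: -24).
At n2, White picks n2.3 (highest: -24).
At n2.3, Black picks n2.3.3 (lowest: -24).
Terminal value -24.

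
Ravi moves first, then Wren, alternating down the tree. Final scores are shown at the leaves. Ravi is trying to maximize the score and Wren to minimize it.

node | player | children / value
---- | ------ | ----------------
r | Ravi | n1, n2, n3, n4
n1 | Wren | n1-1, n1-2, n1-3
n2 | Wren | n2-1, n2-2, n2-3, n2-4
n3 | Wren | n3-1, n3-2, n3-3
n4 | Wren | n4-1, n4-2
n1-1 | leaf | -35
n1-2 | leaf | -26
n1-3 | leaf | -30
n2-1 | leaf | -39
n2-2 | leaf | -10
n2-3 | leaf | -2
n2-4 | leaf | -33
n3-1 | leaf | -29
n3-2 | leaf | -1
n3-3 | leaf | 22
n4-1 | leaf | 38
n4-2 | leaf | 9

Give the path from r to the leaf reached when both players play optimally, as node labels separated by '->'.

n1 (Wren): min(-35, -26, -30) = -35
n2 (Wren): min(-39, -10, -2, -33) = -39
n3 (Wren): min(-29, -1, 22) = -29
n4 (Wren): min(38, 9) = 9
r (Ravi): max(-35, -39, -29, 9) = 9
At r, Ravi picks n4 (highest: 9).
At n4, Wren picks n4-2 (lowest: 9).
Terminal value 9.

r -> n4 -> n4-2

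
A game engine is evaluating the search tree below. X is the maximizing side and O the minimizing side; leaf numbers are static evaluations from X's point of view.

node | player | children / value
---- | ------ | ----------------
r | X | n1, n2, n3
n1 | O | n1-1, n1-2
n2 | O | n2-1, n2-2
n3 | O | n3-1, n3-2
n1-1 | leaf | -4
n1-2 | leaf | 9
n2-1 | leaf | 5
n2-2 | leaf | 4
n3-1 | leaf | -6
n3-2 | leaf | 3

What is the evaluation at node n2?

4

n2 (O): min(5, 4) = 4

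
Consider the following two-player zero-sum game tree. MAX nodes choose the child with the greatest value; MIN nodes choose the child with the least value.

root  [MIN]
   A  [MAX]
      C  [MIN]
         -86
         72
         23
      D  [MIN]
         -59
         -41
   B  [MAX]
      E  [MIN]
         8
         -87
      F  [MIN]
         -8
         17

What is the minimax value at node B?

E (MIN): min(8, -87) = -87
F (MIN): min(-8, 17) = -8
B (MAX): max(-87, -8) = -8

-8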